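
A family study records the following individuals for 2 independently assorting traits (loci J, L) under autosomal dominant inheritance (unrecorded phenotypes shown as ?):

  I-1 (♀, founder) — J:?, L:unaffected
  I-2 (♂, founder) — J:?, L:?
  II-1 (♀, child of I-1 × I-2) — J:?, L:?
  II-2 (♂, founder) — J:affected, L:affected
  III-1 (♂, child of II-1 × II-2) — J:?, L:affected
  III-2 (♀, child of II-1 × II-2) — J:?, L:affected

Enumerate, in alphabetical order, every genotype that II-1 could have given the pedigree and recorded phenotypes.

II-1 ∈ {JJ Ll, JJ ll, Jj Ll, Jj ll, jj Ll, jj ll}

J/I-1 ? ·: jj|Jj|JJ
J/I-2 ? ·: jj|Jj|JJ
J/II-1 ? I-1×I-2: jj|Jj|JJ
J/II-2 aff ·: Jj|JJ
J/III-1 ? II-1×II-2: jj|Jj|JJ
J/III-2 ? II-1×II-2: jj|Jj|JJ
⇒ J over [I-1,I-2,II-1,II-2,III-1,III-2]: 131 consistent
L/I-1 un ·: ll
L/I-2 ? ·: ll|Ll|LL
L/II-1 ? I-1×I-2: ll|Ll
L/II-2 aff ·: Ll|LL
L/III-1 aff II-1×II-2: Ll|LL
L/III-2 aff II-1×II-2: Ll|LL
⇒ L over [I-1,I-2,II-1,II-2,III-1,III-2]: 20 consistent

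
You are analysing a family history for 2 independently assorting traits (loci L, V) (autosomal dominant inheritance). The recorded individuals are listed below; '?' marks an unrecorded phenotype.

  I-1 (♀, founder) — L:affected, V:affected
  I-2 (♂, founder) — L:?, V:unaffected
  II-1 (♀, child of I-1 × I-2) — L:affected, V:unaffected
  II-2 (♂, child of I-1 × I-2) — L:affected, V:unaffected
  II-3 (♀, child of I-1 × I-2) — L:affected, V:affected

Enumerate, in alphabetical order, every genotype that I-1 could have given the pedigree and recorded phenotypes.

I-1 ∈ {LL Vv, Ll Vv}

L/I-1 aff ·: Ll|LL
L/I-2 ? ·: ll|Ll|LL
L/II-1 aff I-1×I-2: Ll|LL
L/II-2 aff I-1×I-2: Ll|LL
L/II-3 aff I-1×I-2: Ll|LL
⇒ L over [I-1,I-2,II-1,II-2,II-3]: 27 consistent
V/I-1 aff ·: Vv
V/I-2 un ·: vv
V/II-1 un I-1×I-2: vv
V/II-2 un I-1×I-2: vv
V/II-3 aff I-1×I-2: Vv
⇒ V over [I-1,I-2,II-1,II-2,II-3]: 1 consistent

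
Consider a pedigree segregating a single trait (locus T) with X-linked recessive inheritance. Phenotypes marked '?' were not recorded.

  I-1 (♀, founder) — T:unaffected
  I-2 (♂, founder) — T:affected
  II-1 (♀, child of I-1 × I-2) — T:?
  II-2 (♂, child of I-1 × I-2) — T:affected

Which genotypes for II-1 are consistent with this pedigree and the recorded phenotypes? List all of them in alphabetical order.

II-1 ∈ {X^TX^t, X^tX^t}

T/I-1 un ·: X^TX^t
T/I-2 aff ·: X^tY
T/II-1 ? I-1×I-2: X^TX^t|X^tX^t
T/II-2 aff I-1×I-2: X^tY
⇒ T over [I-1,I-2,II-1,II-2]: 2 consistent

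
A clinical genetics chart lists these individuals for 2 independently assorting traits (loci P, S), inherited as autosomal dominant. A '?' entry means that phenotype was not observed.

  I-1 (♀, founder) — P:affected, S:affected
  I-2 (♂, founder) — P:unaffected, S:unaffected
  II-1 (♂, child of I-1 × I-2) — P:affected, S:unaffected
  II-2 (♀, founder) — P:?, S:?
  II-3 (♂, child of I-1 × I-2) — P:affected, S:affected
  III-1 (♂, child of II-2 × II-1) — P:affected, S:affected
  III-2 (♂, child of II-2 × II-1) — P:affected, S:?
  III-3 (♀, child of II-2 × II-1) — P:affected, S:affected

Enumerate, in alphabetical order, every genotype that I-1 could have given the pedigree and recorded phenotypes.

P/I-1 aff ·: Pp|PP
P/I-2 un ·: pp
P/II-1 aff I-1×I-2: Pp
P/II-2 ? ·: pp|Pp|PP
P/II-3 aff I-1×I-2: Pp
P/III-1 aff II-2×II-1: Pp|PP
P/III-2 aff II-2×II-1: Pp|PP
P/III-3 aff II-2×II-1: Pp|PP
⇒ P over [I-1,I-2,II-1,II-2,II-3,III-1,III-2,III-3]: 34 consistent
S/I-1 aff ·: Ss
S/I-2 un ·: ss
S/II-1 un I-1×I-2: ss
S/II-2 ? ·: Ss|SS
S/II-3 aff I-1×I-2: Ss
S/III-1 aff II-2×II-1: Ss
S/III-2 ? II-2×II-1: ss|Ss
S/III-3 aff II-2×II-1: Ss
⇒ S over [I-1,I-2,II-1,II-2,II-3,III-1,III-2,III-3]: 3 consistent

I-1 ∈ {PP Ss, Pp Ss}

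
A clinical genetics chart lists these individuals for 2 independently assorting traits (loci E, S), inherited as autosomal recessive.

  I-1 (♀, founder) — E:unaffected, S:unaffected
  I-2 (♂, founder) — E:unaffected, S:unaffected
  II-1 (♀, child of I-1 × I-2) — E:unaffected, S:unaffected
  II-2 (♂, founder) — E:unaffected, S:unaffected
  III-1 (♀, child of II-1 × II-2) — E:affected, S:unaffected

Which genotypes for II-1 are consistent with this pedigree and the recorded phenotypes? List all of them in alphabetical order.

E/I-1 un ·: EE|Ee
E/I-2 un ·: EE|Ee
E/II-1 un I-1×I-2: Ee
E/II-2 un ·: Ee
E/III-1 aff II-1×II-2: ee
⇒ E over [I-1,I-2,II-1,II-2,III-1]: 3 consistent
S/I-1 un ·: SS|Ss
S/I-2 un ·: SS|Ss
S/II-1 un I-1×I-2: SS|Ss
S/II-2 un ·: SS|Ss
S/III-1 un II-1×II-2: SS|Ss
⇒ S over [I-1,I-2,II-1,II-2,III-1]: 24 consistent

II-1 ∈ {Ee SS, Ee Ss}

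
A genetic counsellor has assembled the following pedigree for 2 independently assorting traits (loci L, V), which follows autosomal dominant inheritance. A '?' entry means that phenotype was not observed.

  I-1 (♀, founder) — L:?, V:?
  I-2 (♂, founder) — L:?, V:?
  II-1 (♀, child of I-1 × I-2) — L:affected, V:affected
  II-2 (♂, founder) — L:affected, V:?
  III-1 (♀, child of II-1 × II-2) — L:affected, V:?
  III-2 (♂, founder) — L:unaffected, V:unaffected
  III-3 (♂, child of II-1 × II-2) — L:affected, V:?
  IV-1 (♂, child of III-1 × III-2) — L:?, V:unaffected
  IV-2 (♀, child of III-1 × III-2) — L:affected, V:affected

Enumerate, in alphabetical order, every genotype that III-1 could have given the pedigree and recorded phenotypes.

L/I-1 ? ·: ll|Ll|LL
L/I-2 ? ·: ll|Ll|LL
L/II-1 aff I-1×I-2: Ll|LL
L/II-2 aff ·: Ll|LL
L/III-1 aff II-1×II-2: Ll|LL
L/III-2 un ·: ll
L/III-3 aff II-1×II-2: Ll|LL
L/IV-1 ? III-1×III-2: ll|Ll
L/IV-2 aff III-1×III-2: Ll
⇒ L over [I-1,I-2,II-1,II-2,III-1,III-2,III-3,IV-1,IV-2]: 112 consistent
V/I-1 ? ·: vv|Vv|VV
V/I-2 ? ·: vv|Vv|VV
V/II-1 aff I-1×I-2: Vv|VV
V/II-2 ? ·: vv|Vv|VV
V/III-1 ? II-1×II-2: Vv
V/III-2 un ·: vv
V/III-3 ? II-1×II-2: vv|Vv|VV
V/IV-1 un III-1×III-2: vv
V/IV-2 aff III-1×III-2: Vv
⇒ V over [I-1,I-2,II-1,II-2,III-1,III-2,III-3,IV-1,IV-2]: 61 consistent

III-1 ∈ {LL Vv, Ll Vv}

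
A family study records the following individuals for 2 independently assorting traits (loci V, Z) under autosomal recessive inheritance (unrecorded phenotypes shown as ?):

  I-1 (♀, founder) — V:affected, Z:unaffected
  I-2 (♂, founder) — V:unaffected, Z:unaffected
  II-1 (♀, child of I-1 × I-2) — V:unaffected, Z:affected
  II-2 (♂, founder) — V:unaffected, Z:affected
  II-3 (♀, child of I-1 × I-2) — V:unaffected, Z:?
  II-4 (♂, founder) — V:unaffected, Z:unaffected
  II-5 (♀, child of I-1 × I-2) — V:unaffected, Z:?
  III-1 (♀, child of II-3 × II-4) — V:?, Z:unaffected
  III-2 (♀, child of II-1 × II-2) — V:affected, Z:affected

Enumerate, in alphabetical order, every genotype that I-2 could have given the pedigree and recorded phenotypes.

I-2 ∈ {VV Zz, Vv Zz}

V/I-1 aff ·: vv
V/I-2 un ·: VV|Vv
V/II-1 un I-1×I-2: Vv
V/II-2 un ·: Vv
V/II-3 un I-1×I-2: Vv
V/II-4 un ·: VV|Vv
V/II-5 un I-1×I-2: Vv
V/III-1 ? II-3×II-4: VV|Vv|vv
V/III-2 aff II-1×II-2: vv
⇒ V over [I-1,I-2,II-1,II-2,II-3,II-4,II-5,III-1,III-2]: 10 consistent
Z/I-1 un ·: Zz
Z/I-2 un ·: Zz
Z/II-1 aff I-1×I-2: zz
Z/II-2 aff ·: zz
Z/II-3 ? I-1×I-2: ZZ|Zz|zz
Z/II-4 un ·: ZZ|Zz
Z/II-5 ? I-1×I-2: ZZ|Zz|zz
Z/III-1 un II-3×II-4: ZZ|Zz
Z/III-2 aff II-1×II-2: zz
⇒ Z over [I-1,I-2,II-1,II-2,II-3,II-4,II-5,III-1,III-2]: 27 consistent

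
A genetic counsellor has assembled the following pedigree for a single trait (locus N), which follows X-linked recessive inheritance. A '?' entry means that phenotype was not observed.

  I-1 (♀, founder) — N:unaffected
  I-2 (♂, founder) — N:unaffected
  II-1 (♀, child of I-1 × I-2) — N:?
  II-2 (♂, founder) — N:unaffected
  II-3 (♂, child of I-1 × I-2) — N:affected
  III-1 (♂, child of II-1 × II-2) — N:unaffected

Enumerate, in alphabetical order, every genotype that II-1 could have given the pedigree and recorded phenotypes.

II-1 ∈ {X^NX^N, X^NX^n}

N/I-1 un ·: X^NX^n
N/I-2 un ·: X^NY
N/II-1 ? I-1×I-2: X^NX^N|X^NX^n
N/II-2 un ·: X^NY
N/II-3 aff I-1×I-2: X^nY
N/III-1 un II-1×II-2: X^NY
⇒ N over [I-1,I-2,II-1,II-2,II-3,III-1]: 2 consistent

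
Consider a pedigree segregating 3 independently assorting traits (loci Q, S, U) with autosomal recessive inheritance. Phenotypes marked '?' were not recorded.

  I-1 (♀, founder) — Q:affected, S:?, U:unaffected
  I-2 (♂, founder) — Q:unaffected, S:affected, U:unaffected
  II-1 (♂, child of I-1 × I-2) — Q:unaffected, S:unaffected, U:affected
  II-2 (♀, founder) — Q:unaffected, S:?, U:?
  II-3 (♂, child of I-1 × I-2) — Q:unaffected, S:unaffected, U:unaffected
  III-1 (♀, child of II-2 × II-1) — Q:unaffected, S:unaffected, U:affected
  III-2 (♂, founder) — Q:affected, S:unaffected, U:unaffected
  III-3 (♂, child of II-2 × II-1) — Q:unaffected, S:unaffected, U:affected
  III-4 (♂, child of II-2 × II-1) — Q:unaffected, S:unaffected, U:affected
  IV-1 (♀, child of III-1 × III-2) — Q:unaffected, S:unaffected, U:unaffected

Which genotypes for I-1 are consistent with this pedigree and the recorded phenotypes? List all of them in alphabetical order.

Q/I-1 aff ·: qq
Q/I-2 un ·: QQ|Qq
Q/II-1 un I-1×I-2: Qq
Q/II-2 un ·: QQ|Qq
Q/II-3 un I-1×I-2: Qq
Q/III-1 un II-2×II-1: QQ|Qq
Q/III-2 aff ·: qq
Q/III-3 un II-2×II-1: QQ|Qq
Q/III-4 un II-2×II-1: QQ|Qq
Q/IV-1 un III-1×III-2: Qq
⇒ Q over [I-1,I-2,II-1,II-2,II-3,III-1,III-2,III-3,III-4,IV-1]: 32 consistent
S/I-1 ? ·: SS|Ss
S/I-2 aff ·: ss
S/II-1 un I-1×I-2: Ss
S/II-2 ? ·: SS|Ss|ss
S/II-3 un I-1×I-2: Ss
S/III-1 un II-2×II-1: SS|Ss
S/III-2 un ·: SS|Ss
S/III-3 un II-2×II-1: SS|Ss
S/III-4 un II-2×II-1: SS|Ss
S/IV-1 un III-1×III-2: SS|Ss
⇒ S over [I-1,I-2,II-1,II-2,II-3,III-1,III-2,III-3,III-4,IV-1]: 120 consistent
U/I-1 un ·: Uu
U/I-2 un ·: Uu
U/II-1 aff I-1×I-2: uu
U/II-2 ? ·: Uu|uu
U/II-3 un I-1×I-2: UU|Uu
U/III-1 aff II-2×II-1: uu
U/III-2 un ·: UU|Uu
U/III-3 aff II-2×II-1: uu
U/III-4 aff II-2×II-1: uu
U/IV-1 un III-1×III-2: Uu
⇒ U over [I-1,I-2,II-1,II-2,II-3,III-1,III-2,III-3,III-4,IV-1]: 8 consistent

I-1 ∈ {qq SS Uu, qq Ss Uu}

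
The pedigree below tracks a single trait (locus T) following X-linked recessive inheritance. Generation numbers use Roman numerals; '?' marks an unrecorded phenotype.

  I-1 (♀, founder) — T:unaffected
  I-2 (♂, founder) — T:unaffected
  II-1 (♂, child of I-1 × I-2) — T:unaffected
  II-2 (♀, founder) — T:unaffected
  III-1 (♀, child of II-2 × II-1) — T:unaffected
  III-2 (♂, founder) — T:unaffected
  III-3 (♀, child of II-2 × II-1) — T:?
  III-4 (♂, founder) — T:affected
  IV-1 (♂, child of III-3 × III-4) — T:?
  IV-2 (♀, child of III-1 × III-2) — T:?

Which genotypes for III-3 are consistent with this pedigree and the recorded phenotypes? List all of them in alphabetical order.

III-3 ∈ {X^TX^T, X^TX^t}

T/I-1 un ·: X^TX^T|X^TX^t
T/I-2 un ·: X^TY
T/II-1 un I-1×I-2: X^TY
T/II-2 un ·: X^TX^T|X^TX^t
T/III-1 un II-2×II-1: X^TX^T|X^TX^t
T/III-2 un ·: X^TY
T/III-3 ? II-2×II-1: X^TX^T|X^TX^t
T/III-4 aff ·: X^tY
T/IV-1 ? III-3×III-4: X^TY|X^tY
T/IV-2 ? III-1×III-2: X^TX^T|X^TX^t
⇒ T over [I-1,I-2,II-1,II-2,III-1,III-2,III-3,III-4,IV-1,IV-2]: 20 consistent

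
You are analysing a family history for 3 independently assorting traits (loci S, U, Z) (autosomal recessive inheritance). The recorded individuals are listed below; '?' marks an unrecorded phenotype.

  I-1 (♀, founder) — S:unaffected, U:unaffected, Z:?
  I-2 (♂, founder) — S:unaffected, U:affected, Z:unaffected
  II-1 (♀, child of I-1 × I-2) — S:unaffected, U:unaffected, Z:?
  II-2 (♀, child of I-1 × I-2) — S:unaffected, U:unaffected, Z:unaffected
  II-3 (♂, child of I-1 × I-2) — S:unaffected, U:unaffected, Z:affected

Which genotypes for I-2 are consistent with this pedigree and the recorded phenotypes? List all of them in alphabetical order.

I-2 ∈ {SS uu Zz, Ss uu Zz}

S/I-1 un ·: SS|Ss
S/I-2 un ·: SS|Ss
S/II-1 un I-1×I-2: SS|Ss
S/II-2 un I-1×I-2: SS|Ss
S/II-3 un I-1×I-2: SS|Ss
⇒ S over [I-1,I-2,II-1,II-2,II-3]: 25 consistent
U/I-1 un ·: UU|Uu
U/I-2 aff ·: uu
U/II-1 un I-1×I-2: Uu
U/II-2 un I-1×I-2: Uu
U/II-3 un I-1×I-2: Uu
⇒ U over [I-1,I-2,II-1,II-2,II-3]: 2 consistent
Z/I-1 ? ·: Zz|zz
Z/I-2 un ·: Zz
Z/II-1 ? I-1×I-2: ZZ|Zz|zz
Z/II-2 un I-1×I-2: ZZ|Zz
Z/II-3 aff I-1×I-2: zz
⇒ Z over [I-1,I-2,II-1,II-2,II-3]: 8 consistent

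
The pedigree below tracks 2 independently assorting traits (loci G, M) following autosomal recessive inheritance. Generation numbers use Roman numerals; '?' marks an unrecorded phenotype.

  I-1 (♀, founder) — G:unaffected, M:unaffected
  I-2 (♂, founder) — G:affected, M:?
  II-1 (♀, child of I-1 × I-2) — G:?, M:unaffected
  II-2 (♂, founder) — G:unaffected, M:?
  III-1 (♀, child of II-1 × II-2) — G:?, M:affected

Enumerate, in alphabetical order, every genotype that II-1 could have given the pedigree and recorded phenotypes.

G/I-1 un ·: GG|Gg
G/I-2 aff ·: gg
G/II-1 ? I-1×I-2: Gg|gg
G/II-2 un ·: GG|Gg
G/III-1 ? II-1×II-2: GG|Gg|gg
⇒ G over [I-1,I-2,II-1,II-2,III-1]: 13 consistent
M/I-1 un ·: MM|Mm
M/I-2 ? ·: MM|Mm|mm
M/II-1 un I-1×I-2: Mm
M/II-2 ? ·: Mm|mm
M/III-1 aff II-1×II-2: mm
⇒ M over [I-1,I-2,II-1,II-2,III-1]: 10 consistent

II-1 ∈ {Gg Mm, gg Mm}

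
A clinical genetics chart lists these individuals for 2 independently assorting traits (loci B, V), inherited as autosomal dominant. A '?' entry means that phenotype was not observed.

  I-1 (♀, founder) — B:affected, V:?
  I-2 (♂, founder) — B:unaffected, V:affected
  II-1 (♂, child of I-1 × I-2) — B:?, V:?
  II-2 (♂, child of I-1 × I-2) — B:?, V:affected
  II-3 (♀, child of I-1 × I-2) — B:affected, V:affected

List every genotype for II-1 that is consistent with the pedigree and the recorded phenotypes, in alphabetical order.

B/I-1 aff ·: Bb|BB
B/I-2 un ·: bb
B/II-1 ? I-1×I-2: bb|Bb
B/II-2 ? I-1×I-2: bb|Bb
B/II-3 aff I-1×I-2: Bb
⇒ B over [I-1,I-2,II-1,II-2,II-3]: 5 consistent
V/I-1 ? ·: vv|Vv|VV
V/I-2 aff ·: Vv|VV
V/II-1 ? I-1×I-2: vv|Vv|VV
V/II-2 aff I-1×I-2: Vv|VV
V/II-3 aff I-1×I-2: Vv|VV
⇒ V over [I-1,I-2,II-1,II-2,II-3]: 32 consistent

II-1 ∈ {Bb VV, Bb Vv, Bb vv, bb VV, bb Vv, bb vv}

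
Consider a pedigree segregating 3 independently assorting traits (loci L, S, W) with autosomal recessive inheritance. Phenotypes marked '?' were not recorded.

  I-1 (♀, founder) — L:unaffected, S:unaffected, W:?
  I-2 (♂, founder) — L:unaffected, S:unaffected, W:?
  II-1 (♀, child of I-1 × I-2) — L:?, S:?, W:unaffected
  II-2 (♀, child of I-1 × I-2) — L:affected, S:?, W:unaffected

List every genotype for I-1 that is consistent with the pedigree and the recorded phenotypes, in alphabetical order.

I-1 ∈ {Ll SS WW, Ll SS Ww, Ll SS ww, Ll Ss WW, Ll Ss Ww, Ll Ss ww}

L/I-1 un ·: Ll
L/I-2 un ·: Ll
L/II-1 ? I-1×I-2: LL|Ll|ll
L/II-2 aff I-1×I-2: ll
⇒ L over [I-1,I-2,II-1,II-2]: 3 consistent
S/I-1 un ·: SS|Ss
S/I-2 un ·: SS|Ss
S/II-1 ? I-1×I-2: SS|Ss|ss
S/II-2 ? I-1×I-2: SS|Ss|ss
⇒ S over [I-1,I-2,II-1,II-2]: 18 consistent
W/I-1 ? ·: WW|Ww|ww
W/I-2 ? ·: WW|Ww|ww
W/II-1 un I-1×I-2: WW|Ww
W/II-2 un I-1×I-2: WW|Ww
⇒ W over [I-1,I-2,II-1,II-2]: 17 consistent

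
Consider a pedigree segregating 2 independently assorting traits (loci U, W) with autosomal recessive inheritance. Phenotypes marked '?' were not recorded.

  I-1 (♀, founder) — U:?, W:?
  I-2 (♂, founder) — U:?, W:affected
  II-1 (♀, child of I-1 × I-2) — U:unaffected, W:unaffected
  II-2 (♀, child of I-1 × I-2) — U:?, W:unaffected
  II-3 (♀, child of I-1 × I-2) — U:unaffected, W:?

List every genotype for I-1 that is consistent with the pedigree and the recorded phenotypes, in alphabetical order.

I-1 ∈ {UU WW, UU Ww, Uu WW, Uu Ww, uu WW, uu Ww}

U/I-1 ? ·: UU|Uu|uu
U/I-2 ? ·: UU|Uu|uu
U/II-1 un I-1×I-2: UU|Uu
U/II-2 ? I-1×I-2: UU|Uu|uu
U/II-3 un I-1×I-2: UU|Uu
⇒ U over [I-1,I-2,II-1,II-2,II-3]: 35 consistent
W/I-1 ? ·: WW|Ww
W/I-2 aff ·: ww
W/II-1 un I-1×I-2: Ww
W/II-2 un I-1×I-2: Ww
W/II-3 ? I-1×I-2: Ww|ww
⇒ W over [I-1,I-2,II-1,II-2,II-3]: 3 consistent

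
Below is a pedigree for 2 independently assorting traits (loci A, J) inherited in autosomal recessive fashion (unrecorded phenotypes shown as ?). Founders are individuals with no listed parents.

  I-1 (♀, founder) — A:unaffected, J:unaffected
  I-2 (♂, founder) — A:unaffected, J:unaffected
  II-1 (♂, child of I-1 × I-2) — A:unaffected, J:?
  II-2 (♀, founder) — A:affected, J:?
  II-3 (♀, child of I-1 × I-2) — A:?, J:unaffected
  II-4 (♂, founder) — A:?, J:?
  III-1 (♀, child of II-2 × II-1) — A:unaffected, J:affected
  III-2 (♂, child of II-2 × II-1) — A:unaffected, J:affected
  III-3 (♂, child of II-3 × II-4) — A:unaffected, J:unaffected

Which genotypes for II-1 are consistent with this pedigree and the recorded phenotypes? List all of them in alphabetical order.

A/I-1 un ·: AA|Aa
A/I-2 un ·: AA|Aa
A/II-1 un I-1×I-2: AA|Aa
A/II-2 aff ·: aa
A/II-3 ? I-1×I-2: AA|Aa|aa
A/II-4 ? ·: AA|Aa|aa
A/III-1 un II-2×II-1: Aa
A/III-2 un II-2×II-1: Aa
A/III-3 un II-3×II-4: AA|Aa
⇒ A over [I-1,I-2,II-1,II-2,II-3,II-4,III-1,III-2,III-3]: 62 consistent
J/I-1 un ·: JJ|Jj
J/I-2 un ·: JJ|Jj
J/II-1 ? I-1×I-2: Jj|jj
J/II-2 ? ·: Jj|jj
J/II-3 un I-1×I-2: JJ|Jj
J/II-4 ? ·: JJ|Jj|jj
J/III-1 aff II-2×II-1: jj
J/III-2 aff II-2×II-1: jj
J/III-3 un II-3×II-4: JJ|Jj
⇒ J over [I-1,I-2,II-1,II-2,II-3,II-4,III-1,III-2,III-3]: 72 consistent

II-1 ∈ {AA Jj, AA jj, Aa Jj, Aa jj}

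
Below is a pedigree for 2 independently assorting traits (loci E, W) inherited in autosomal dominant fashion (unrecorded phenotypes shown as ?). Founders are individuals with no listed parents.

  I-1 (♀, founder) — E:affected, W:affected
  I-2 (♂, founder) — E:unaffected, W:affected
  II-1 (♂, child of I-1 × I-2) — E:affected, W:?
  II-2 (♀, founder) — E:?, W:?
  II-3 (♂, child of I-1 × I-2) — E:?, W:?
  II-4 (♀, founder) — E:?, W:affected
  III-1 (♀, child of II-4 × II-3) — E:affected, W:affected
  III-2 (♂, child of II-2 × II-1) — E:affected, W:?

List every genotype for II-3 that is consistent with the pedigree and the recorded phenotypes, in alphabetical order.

II-3 ∈ {Ee WW, Ee Ww, Ee ww, ee WW, ee Ww, ee ww}

E/I-1 aff ·: Ee|EE
E/I-2 un ·: ee
E/II-1 aff I-1×I-2: Ee
E/II-2 ? ·: ee|Ee|EE
E/II-3 ? I-1×I-2: ee|Ee
E/II-4 ? ·: ee|Ee|EE
E/III-1 aff II-4×II-3: Ee|EE
E/III-2 aff II-2×II-1: Ee|EE
⇒ E over [I-1,I-2,II-1,II-2,II-3,II-4,III-1,III-2]: 60 consistent
W/I-1 aff ·: Ww|WW
W/I-2 aff ·: Ww|WW
W/II-1 ? I-1×I-2: ww|Ww|WW
W/II-2 ? ·: ww|Ww|WW
W/II-3 ? I-1×I-2: ww|Ww|WW
W/II-4 aff ·: Ww|WW
W/III-1 aff II-4×II-3: Ww|WW
W/III-2 ? II-2×II-1: ww|Ww|WW
⇒ W over [I-1,I-2,II-1,II-2,II-3,II-4,III-1,III-2]: 301 consistent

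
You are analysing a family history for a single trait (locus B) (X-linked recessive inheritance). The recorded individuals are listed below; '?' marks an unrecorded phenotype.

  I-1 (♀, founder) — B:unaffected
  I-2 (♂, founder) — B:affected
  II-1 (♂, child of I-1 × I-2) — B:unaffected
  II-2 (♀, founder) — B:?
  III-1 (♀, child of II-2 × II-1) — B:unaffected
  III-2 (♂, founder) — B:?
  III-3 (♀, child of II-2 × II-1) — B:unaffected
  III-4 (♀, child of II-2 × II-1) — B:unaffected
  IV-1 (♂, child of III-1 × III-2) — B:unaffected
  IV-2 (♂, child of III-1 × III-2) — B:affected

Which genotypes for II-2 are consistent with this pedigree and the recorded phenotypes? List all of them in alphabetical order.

B/I-1 un ·: X^BX^B|X^BX^b
B/I-2 aff ·: X^bY
B/II-1 un I-1×I-2: X^BY
B/II-2 ? ·: X^BX^b|X^bX^b
B/III-1 un II-2×II-1: X^BX^b
B/III-2 ? ·: X^BY|X^bY
B/III-3 un II-2×II-1: X^BX^B|X^BX^b
B/III-4 un II-2×II-1: X^BX^B|X^BX^b
B/IV-1 un III-1×III-2: X^BY
B/IV-2 aff III-1×III-2: X^bY
⇒ B over [I-1,I-2,II-1,II-2,III-1,III-2,III-3,III-4,IV-1,IV-2]: 20 consistent

II-2 ∈ {X^BX^b, X^bX^b}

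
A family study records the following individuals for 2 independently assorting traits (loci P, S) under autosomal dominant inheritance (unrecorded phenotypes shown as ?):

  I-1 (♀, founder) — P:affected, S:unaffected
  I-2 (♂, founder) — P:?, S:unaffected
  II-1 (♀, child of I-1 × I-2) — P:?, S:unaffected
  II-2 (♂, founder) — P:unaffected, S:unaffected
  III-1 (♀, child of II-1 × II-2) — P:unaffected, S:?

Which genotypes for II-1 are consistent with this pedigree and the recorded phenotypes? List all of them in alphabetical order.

P/I-1 aff ·: Pp|PP
P/I-2 ? ·: pp|Pp|PP
P/II-1 ? I-1×I-2: pp|Pp
P/II-2 un ·: pp
P/III-1 un II-1×II-2: pp
⇒ P over [I-1,I-2,II-1,II-2,III-1]: 7 consistent
S/I-1 un ·: ss
S/I-2 un ·: ss
S/II-1 un I-1×I-2: ss
S/II-2 un ·: ss
S/III-1 ? II-1×II-2: ss
⇒ S over [I-1,I-2,II-1,II-2,III-1]: 1 consistent

II-1 ∈ {Pp ss, pp ss}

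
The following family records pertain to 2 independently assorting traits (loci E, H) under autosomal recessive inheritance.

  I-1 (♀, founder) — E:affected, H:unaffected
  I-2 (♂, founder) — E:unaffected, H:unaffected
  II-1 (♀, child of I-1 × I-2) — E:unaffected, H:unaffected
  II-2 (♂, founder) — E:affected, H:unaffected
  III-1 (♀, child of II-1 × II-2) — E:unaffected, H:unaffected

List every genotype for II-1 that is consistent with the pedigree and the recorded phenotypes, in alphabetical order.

II-1 ∈ {Ee HH, Ee Hh}

E/I-1 aff ·: ee
E/I-2 un ·: EE|Ee
E/II-1 un I-1×I-2: Ee
E/II-2 aff ·: ee
E/III-1 un II-1×II-2: Ee
⇒ E over [I-1,I-2,II-1,II-2,III-1]: 2 consistent
H/I-1 un ·: HH|Hh
H/I-2 un ·: HH|Hh
H/II-1 un I-1×I-2: HH|Hh
H/II-2 un ·: HH|Hh
H/III-1 un II-1×II-2: HH|Hh
⇒ H over [I-1,I-2,II-1,II-2,III-1]: 24 consistent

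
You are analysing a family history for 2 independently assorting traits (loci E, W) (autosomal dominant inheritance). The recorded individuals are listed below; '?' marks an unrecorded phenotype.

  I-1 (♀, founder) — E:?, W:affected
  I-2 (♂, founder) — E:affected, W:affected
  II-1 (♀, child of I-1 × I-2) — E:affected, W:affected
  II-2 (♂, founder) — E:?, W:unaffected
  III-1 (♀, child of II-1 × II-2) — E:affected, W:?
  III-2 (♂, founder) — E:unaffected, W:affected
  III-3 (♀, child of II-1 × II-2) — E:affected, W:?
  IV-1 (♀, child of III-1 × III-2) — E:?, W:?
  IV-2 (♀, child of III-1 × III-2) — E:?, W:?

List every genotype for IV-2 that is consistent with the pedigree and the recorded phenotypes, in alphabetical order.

IV-2 ∈ {Ee WW, Ee Ww, Ee ww, ee WW, ee Ww, ee ww}

E/I-1 ? ·: ee|Ee|EE
E/I-2 aff ·: Ee|EE
E/II-1 aff I-1×I-2: Ee|EE
E/II-2 ? ·: ee|Ee|EE
E/III-1 aff II-1×II-2: Ee|EE
E/III-2 un ·: ee
E/III-3 aff II-1×II-2: Ee|EE
E/IV-1 ? III-1×III-2: ee|Ee
E/IV-2 ? III-1×III-2: ee|Ee
⇒ E over [I-1,I-2,II-1,II-2,III-1,III-2,III-3,IV-1,IV-2]: 180 consistent
W/I-1 aff ·: Ww|WW
W/I-2 aff ·: Ww|WW
W/II-1 aff I-1×I-2: Ww|WW
W/II-2 un ·: ww
W/III-1 ? II-1×II-2: ww|Ww
W/III-2 aff ·: Ww|WW
W/III-3 ? II-1×II-2: ww|Ww
W/IV-1 ? III-1×III-2: ww|Ww|WW
W/IV-2 ? III-1×III-2: ww|Ww|WW
⇒ W over [I-1,I-2,II-1,II-2,III-1,III-2,III-3,IV-1,IV-2]: 160 consistent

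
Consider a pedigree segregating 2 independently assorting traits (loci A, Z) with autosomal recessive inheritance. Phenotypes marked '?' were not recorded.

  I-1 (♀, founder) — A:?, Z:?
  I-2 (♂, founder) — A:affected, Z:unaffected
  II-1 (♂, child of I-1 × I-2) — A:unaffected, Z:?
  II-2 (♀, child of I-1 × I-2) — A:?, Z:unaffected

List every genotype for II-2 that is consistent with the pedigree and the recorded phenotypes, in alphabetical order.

A/I-1 ? ·: AA|Aa
A/I-2 aff ·: aa
A/II-1 un I-1×I-2: Aa
A/II-2 ? I-1×I-2: Aa|aa
⇒ A over [I-1,I-2,II-1,II-2]: 3 consistent
Z/I-1 ? ·: ZZ|Zz|zz
Z/I-2 un ·: ZZ|Zz
Z/II-1 ? I-1×I-2: ZZ|Zz|zz
Z/II-2 un I-1×I-2: ZZ|Zz
⇒ Z over [I-1,I-2,II-1,II-2]: 18 consistent

II-2 ∈ {Aa ZZ, Aa Zz, aa ZZ, aa Zz}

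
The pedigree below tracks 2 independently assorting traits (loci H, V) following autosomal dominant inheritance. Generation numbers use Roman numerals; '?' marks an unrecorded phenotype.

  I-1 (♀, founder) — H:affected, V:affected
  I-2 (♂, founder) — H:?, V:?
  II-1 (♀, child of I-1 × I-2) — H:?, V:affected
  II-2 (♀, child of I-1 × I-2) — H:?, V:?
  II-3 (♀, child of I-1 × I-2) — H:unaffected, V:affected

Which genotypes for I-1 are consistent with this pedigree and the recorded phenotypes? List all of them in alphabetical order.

H/I-1 aff ·: Hh
H/I-2 ? ·: hh|Hh
H/II-1 ? I-1×I-2: hh|Hh|HH
H/II-2 ? I-1×I-2: hh|Hh|HH
H/II-3 un I-1×I-2: hh
⇒ H over [I-1,I-2,II-1,II-2,II-3]: 13 consistent
V/I-1 aff ·: Vv|VV
V/I-2 ? ·: vv|Vv|VV
V/II-1 aff I-1×I-2: Vv|VV
V/II-2 ? I-1×I-2: vv|Vv|VV
V/II-3 aff I-1×I-2: Vv|VV
⇒ V over [I-1,I-2,II-1,II-2,II-3]: 32 consistent

I-1 ∈ {Hh VV, Hh Vv}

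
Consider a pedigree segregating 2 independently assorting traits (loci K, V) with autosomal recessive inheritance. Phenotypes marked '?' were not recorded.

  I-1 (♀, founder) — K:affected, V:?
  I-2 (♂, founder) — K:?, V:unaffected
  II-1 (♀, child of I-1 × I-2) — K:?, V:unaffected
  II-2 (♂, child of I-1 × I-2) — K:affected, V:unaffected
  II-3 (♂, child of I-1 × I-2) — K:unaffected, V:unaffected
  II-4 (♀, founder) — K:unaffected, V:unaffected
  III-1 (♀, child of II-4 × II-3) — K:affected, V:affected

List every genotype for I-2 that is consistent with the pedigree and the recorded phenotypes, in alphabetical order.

K/I-1 aff ·: kk
K/I-2 ? ·: Kk
K/II-1 ? I-1×I-2: Kk|kk
K/II-2 aff I-1×I-2: kk
K/II-3 un I-1×I-2: Kk
K/II-4 un ·: Kk
K/III-1 aff II-4×II-3: kk
⇒ K over [I-1,I-2,II-1,II-2,II-3,II-4,III-1]: 2 consistent
V/I-1 ? ·: VV|Vv|vv
V/I-2 un ·: VV|Vv
V/II-1 un I-1×I-2: VV|Vv
V/II-2 un I-1×I-2: VV|Vv
V/II-3 un I-1×I-2: Vv
V/II-4 un ·: Vv
V/III-1 aff II-4×II-3: vv
⇒ V over [I-1,I-2,II-1,II-2,II-3,II-4,III-1]: 14 consistent

I-2 ∈ {Kk VV, Kk Vv}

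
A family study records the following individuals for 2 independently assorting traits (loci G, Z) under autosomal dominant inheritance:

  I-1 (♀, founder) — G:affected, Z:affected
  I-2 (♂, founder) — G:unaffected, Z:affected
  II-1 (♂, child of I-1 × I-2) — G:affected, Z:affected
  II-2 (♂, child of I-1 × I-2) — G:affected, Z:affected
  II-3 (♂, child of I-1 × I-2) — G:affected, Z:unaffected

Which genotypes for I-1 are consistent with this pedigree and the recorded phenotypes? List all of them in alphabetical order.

I-1 ∈ {GG Zz, Gg Zz}

G/I-1 aff ·: Gg|GG
G/I-2 un ·: gg
G/II-1 aff I-1×I-2: Gg
G/II-2 aff I-1×I-2: Gg
G/II-3 aff I-1×I-2: Gg
⇒ G over [I-1,I-2,II-1,II-2,II-3]: 2 consistent
Z/I-1 aff ·: Zz
Z/I-2 aff ·: Zz
Z/II-1 aff I-1×I-2: Zz|ZZ
Z/II-2 aff I-1×I-2: Zz|ZZ
Z/II-3 un I-1×I-2: zz
⇒ Z over [I-1,I-2,II-1,II-2,II-3]: 4 consistent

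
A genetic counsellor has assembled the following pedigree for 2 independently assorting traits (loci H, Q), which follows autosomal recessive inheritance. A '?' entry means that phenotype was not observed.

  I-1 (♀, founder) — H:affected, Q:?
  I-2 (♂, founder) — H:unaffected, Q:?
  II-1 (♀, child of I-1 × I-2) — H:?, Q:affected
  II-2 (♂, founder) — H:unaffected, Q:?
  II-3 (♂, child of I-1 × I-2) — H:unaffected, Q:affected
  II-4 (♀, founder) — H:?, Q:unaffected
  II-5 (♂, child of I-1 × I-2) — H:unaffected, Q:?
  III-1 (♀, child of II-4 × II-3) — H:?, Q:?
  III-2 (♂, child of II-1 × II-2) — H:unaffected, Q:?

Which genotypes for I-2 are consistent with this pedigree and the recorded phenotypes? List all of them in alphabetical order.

I-2 ∈ {HH Qq, HH qq, Hh Qq, Hh qq}

H/I-1 aff ·: hh
H/I-2 un ·: HH|Hh
H/II-1 ? I-1×I-2: Hh|hh
H/II-2 un ·: HH|Hh
H/II-3 un I-1×I-2: Hh
H/II-4 ? ·: HH|Hh|hh
H/II-5 un I-1×I-2: Hh
H/III-1 ? II-4×II-3: HH|Hh|hh
H/III-2 un II-1×II-2: HH|Hh
⇒ H over [I-1,I-2,II-1,II-2,II-3,II-4,II-5,III-1,III-2]: 70 consistent
Q/I-1 ? ·: Qq|qq
Q/I-2 ? ·: Qq|qq
Q/II-1 aff I-1×I-2: qq
Q/II-2 ? ·: QQ|Qq|qq
Q/II-3 aff I-1×I-2: qq
Q/II-4 un ·: QQ|Qq
Q/II-5 ? I-1×I-2: QQ|Qq|qq
Q/III-1 ? II-4×II-3: Qq|qq
Q/III-2 ? II-1×II-2: Qq|qq
⇒ Q over [I-1,I-2,II-1,II-2,II-3,II-4,II-5,III-1,III-2]: 96 consistent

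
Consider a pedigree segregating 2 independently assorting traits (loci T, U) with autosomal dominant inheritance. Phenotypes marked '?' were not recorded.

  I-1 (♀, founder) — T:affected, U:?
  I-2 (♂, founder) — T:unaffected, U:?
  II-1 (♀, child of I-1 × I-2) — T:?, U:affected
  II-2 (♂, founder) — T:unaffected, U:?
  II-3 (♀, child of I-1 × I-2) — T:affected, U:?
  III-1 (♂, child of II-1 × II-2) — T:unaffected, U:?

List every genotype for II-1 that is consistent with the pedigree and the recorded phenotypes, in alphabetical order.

II-1 ∈ {Tt UU, Tt Uu, tt UU, tt Uu}

T/I-1 aff ·: Tt|TT
T/I-2 un ·: tt
T/II-1 ? I-1×I-2: tt|Tt
T/II-2 un ·: tt
T/II-3 aff I-1×I-2: Tt
T/III-1 un II-1×II-2: tt
⇒ T over [I-1,I-2,II-1,II-2,II-3,III-1]: 3 consistent
U/I-1 ? ·: uu|Uu|UU
U/I-2 ? ·: uu|Uu|UU
U/II-1 aff I-1×I-2: Uu|UU
U/II-2 ? ·: uu|Uu|UU
U/II-3 ? I-1×I-2: uu|Uu|UU
U/III-1 ? II-1×II-2: uu|Uu|UU
⇒ U over [I-1,I-2,II-1,II-2,II-3,III-1]: 123 consistent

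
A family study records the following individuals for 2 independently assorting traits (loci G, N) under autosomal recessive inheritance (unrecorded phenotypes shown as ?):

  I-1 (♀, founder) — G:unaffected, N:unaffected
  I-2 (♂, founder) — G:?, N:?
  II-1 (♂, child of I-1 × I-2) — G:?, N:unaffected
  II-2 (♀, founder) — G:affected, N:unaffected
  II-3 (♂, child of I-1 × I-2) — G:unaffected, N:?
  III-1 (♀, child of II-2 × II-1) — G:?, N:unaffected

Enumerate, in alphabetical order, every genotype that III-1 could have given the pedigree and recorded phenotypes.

G/I-1 un ·: GG|Gg
G/I-2 ? ·: GG|Gg|gg
G/II-1 ? I-1×I-2: GG|Gg|gg
G/II-2 aff ·: gg
G/II-3 un I-1×I-2: GG|Gg
G/III-1 ? II-2×II-1: Gg|gg
⇒ G over [I-1,I-2,II-1,II-2,II-3,III-1]: 26 consistent
N/I-1 un ·: NN|Nn
N/I-2 ? ·: NN|Nn|nn
N/II-1 un I-1×I-2: NN|Nn
N/II-2 un ·: NN|Nn
N/II-3 ? I-1×I-2: NN|Nn|nn
N/III-1 un II-2×II-1: NN|Nn
⇒ N over [I-1,I-2,II-1,II-2,II-3,III-1]: 64 consistent

III-1 ∈ {Gg NN, Gg Nn, gg NN, gg Nn}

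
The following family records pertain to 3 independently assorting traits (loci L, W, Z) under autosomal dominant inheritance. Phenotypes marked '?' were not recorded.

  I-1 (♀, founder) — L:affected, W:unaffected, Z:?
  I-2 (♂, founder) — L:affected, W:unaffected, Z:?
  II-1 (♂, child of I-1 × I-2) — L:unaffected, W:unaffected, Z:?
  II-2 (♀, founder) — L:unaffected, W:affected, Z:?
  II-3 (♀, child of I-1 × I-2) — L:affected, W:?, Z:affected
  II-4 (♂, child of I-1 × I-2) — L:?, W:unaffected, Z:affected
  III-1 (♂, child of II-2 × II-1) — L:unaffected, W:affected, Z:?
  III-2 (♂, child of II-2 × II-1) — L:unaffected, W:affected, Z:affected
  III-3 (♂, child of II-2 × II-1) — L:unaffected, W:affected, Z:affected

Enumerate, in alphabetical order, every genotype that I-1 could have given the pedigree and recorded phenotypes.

L/I-1 aff ·: Ll
L/I-2 aff ·: Ll
L/II-1 un I-1×I-2: ll
L/II-2 un ·: ll
L/II-3 aff I-1×I-2: Ll|LL
L/II-4 ? I-1×I-2: ll|Ll|LL
L/III-1 un II-2×II-1: ll
L/III-2 un II-2×II-1: ll
L/III-3 un II-2×II-1: ll
⇒ L over [I-1,I-2,II-1,II-2,II-3,II-4,III-1,III-2,III-3]: 6 consistent
W/I-1 un ·: ww
W/I-2 un ·: ww
W/II-1 un I-1×I-2: ww
W/II-2 aff ·: Ww|WW
W/II-3 ? I-1×I-2: ww
W/II-4 un I-1×I-2: ww
W/III-1 aff II-2×II-1: Ww
W/III-2 aff II-2×II-1: Ww
W/III-3 aff II-2×II-1: Ww
⇒ W over [I-1,I-2,II-1,II-2,II-3,II-4,III-1,III-2,III-3]: 2 consistent
Z/I-1 ? ·: zz|Zz|ZZ
Z/I-2 ? ·: zz|Zz|ZZ
Z/II-1 ? I-1×I-2: zz|Zz|ZZ
Z/II-2 ? ·: zz|Zz|ZZ
Z/II-3 aff I-1×I-2: Zz|ZZ
Z/II-4 aff I-1×I-2: Zz|ZZ
Z/III-1 ? II-2×II-1: zz|Zz|ZZ
Z/III-2 aff II-2×II-1: Zz|ZZ
Z/III-3 aff II-2×II-1: Zz|ZZ
⇒ Z over [I-1,I-2,II-1,II-2,II-3,II-4,III-1,III-2,III-3]: 500 consistent

I-1 ∈ {Ll ww ZZ, Ll ww Zz, Ll ww zz}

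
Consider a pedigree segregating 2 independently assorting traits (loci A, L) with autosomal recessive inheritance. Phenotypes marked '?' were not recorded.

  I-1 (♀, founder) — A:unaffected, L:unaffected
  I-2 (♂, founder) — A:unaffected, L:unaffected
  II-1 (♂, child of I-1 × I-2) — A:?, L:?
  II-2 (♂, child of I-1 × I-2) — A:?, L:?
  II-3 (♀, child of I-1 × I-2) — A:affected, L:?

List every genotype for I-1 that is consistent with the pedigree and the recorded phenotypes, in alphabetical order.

I-1 ∈ {Aa LL, Aa Ll}

A/I-1 un ·: Aa
A/I-2 un ·: Aa
A/II-1 ? I-1×I-2: AA|Aa|aa
A/II-2 ? I-1×I-2: AA|Aa|aa
A/II-3 aff I-1×I-2: aa
⇒ A over [I-1,I-2,II-1,II-2,II-3]: 9 consistent
L/I-1 un ·: LL|Ll
L/I-2 un ·: LL|Ll
L/II-1 ? I-1×I-2: LL|Ll|ll
L/II-2 ? I-1×I-2: LL|Ll|ll
L/II-3 ? I-1×I-2: LL|Ll|ll
⇒ L over [I-1,I-2,II-1,II-2,II-3]: 44 consistent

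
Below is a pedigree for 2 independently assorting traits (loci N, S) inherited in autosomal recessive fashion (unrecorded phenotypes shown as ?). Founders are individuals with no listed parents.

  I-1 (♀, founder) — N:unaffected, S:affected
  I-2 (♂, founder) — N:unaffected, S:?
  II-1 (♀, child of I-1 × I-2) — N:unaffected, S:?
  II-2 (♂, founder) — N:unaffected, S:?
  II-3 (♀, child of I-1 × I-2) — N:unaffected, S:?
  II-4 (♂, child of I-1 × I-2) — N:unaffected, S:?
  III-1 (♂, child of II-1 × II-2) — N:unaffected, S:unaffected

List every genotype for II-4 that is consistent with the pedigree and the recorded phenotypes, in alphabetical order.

II-4 ∈ {NN Ss, NN ss, Nn Ss, Nn ss}

N/I-1 un ·: NN|Nn
N/I-2 un ·: NN|Nn
N/II-1 un I-1×I-2: NN|Nn
N/II-2 un ·: NN|Nn
N/II-3 un I-1×I-2: NN|Nn
N/II-4 un I-1×I-2: NN|Nn
N/III-1 un II-1×II-2: NN|Nn
⇒ N over [I-1,I-2,II-1,II-2,II-3,II-4,III-1]: 87 consistent
S/I-1 aff ·: ss
S/I-2 ? ·: SS|Ss|ss
S/II-1 ? I-1×I-2: Ss|ss
S/II-2 ? ·: SS|Ss|ss
S/II-3 ? I-1×I-2: Ss|ss
S/II-4 ? I-1×I-2: Ss|ss
S/III-1 un II-1×II-2: SS|Ss
⇒ S over [I-1,I-2,II-1,II-2,II-3,II-4,III-1]: 35 consistent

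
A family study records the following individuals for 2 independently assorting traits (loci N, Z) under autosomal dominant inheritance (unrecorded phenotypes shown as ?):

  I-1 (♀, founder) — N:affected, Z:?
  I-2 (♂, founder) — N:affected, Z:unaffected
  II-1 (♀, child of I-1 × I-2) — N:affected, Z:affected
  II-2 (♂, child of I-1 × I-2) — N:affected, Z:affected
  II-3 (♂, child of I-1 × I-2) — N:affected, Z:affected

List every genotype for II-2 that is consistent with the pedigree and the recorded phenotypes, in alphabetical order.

N/I-1 aff ·: Nn|NN
N/I-2 aff ·: Nn|NN
N/II-1 aff I-1×I-2: Nn|NN
N/II-2 aff I-1×I-2: Nn|NN
N/II-3 aff I-1×I-2: Nn|NN
⇒ N over [I-1,I-2,II-1,II-2,II-3]: 25 consistent
Z/I-1 ? ·: Zz|ZZ
Z/I-2 un ·: zz
Z/II-1 aff I-1×I-2: Zz
Z/II-2 aff I-1×I-2: Zz
Z/II-3 aff I-1×I-2: Zz
⇒ Z over [I-1,I-2,II-1,II-2,II-3]: 2 consistent

II-2 ∈ {NN Zz, Nn Zz}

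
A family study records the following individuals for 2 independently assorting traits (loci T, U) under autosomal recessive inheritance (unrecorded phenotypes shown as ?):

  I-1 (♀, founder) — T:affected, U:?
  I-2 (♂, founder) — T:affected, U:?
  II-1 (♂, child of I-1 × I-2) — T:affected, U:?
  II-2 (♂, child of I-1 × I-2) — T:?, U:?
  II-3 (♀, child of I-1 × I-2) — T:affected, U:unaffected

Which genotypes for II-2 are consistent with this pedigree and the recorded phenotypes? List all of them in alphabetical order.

II-2 ∈ {tt UU, tt Uu, tt uu}

T/I-1 aff ·: tt
T/I-2 aff ·: tt
T/II-1 aff I-1×I-2: tt
T/II-2 ? I-1×I-2: tt
T/II-3 aff I-1×I-2: tt
⇒ T over [I-1,I-2,II-1,II-2,II-3]: 1 consistent
U/I-1 ? ·: UU|Uu|uu
U/I-2 ? ·: UU|Uu|uu
U/II-1 ? I-1×I-2: UU|Uu|uu
U/II-2 ? I-1×I-2: UU|Uu|uu
U/II-3 un I-1×I-2: UU|Uu
⇒ U over [I-1,I-2,II-1,II-2,II-3]: 45 consistent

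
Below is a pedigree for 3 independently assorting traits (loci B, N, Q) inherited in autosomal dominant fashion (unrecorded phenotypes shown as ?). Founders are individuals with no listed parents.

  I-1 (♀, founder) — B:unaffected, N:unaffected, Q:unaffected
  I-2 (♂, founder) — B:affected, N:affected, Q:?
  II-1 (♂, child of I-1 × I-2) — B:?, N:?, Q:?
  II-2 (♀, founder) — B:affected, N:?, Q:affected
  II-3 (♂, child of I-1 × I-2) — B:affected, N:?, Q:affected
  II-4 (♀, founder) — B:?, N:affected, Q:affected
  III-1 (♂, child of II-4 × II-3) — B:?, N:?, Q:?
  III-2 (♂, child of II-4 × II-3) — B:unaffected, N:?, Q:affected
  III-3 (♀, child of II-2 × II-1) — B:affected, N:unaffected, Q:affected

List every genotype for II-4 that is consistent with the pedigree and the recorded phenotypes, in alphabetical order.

B/I-1 un ·: bb
B/I-2 aff ·: Bb|BB
B/II-1 ? I-1×I-2: bb|Bb
B/II-2 aff ·: Bb|BB
B/II-3 aff I-1×I-2: Bb
B/II-4 ? ·: bb|Bb
B/III-1 ? II-4×II-3: bb|Bb|BB
B/III-2 un II-4×II-3: bb
B/III-3 aff II-2×II-1: Bb|BB
⇒ B over [I-1,I-2,II-1,II-2,II-3,II-4,III-1,III-2,III-3]: 50 consistent
N/I-1 un ·: nn
N/I-2 aff ·: Nn|NN
N/II-1 ? I-1×I-2: nn|Nn
N/II-2 ? ·: nn|Nn
N/II-3 ? I-1×I-2: nn|Nn
N/II-4 aff ·: Nn|NN
N/III-1 ? II-4×II-3: nn|Nn|NN
N/III-2 ? II-4×II-3: nn|Nn|NN
N/III-3 un II-2×II-1: nn
⇒ N over [I-1,I-2,II-1,II-2,II-3,II-4,III-1,III-2,III-3]: 98 consistent
Q/I-1 un ·: qq
Q/I-2 ? ·: Qq|QQ
Q/II-1 ? I-1×I-2: qq|Qq
Q/II-2 aff ·: Qq|QQ
Q/II-3 aff I-1×I-2: Qq
Q/II-4 aff ·: Qq|QQ
Q/III-1 ? II-4×II-3: qq|Qq|QQ
Q/III-2 aff II-4×II-3: Qq|QQ
Q/III-3 aff II-2×II-1: Qq|QQ
⇒ Q over [I-1,I-2,II-1,II-2,II-3,II-4,III-1,III-2,III-3]: 100 consistent

II-4 ∈ {Bb NN QQ, Bb NN Qq, Bb Nn QQ, Bb Nn Qq, bb NN QQ, bb NN Qq, bb Nn QQ, bb Nn Qq}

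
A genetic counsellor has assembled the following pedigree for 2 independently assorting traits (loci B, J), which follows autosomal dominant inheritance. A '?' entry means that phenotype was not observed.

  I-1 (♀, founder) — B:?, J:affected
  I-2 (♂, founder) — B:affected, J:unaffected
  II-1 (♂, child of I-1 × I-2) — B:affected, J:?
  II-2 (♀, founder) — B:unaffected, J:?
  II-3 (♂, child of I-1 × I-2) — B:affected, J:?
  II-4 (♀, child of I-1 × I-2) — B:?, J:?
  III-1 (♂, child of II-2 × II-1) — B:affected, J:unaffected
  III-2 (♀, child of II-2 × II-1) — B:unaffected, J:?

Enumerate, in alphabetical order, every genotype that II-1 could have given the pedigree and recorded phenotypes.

B/I-1 ? ·: bb|Bb|BB
B/I-2 aff ·: Bb|BB
B/II-1 aff I-1×I-2: Bb
B/II-2 un ·: bb
B/II-3 aff I-1×I-2: Bb|BB
B/II-4 ? I-1×I-2: bb|Bb|BB
B/III-1 aff II-2×II-1: Bb
B/III-2 un II-2×II-1: bb
⇒ B over [I-1,I-2,II-1,II-2,II-3,II-4,III-1,III-2]: 17 consistent
J/I-1 aff ·: Jj|JJ
J/I-2 un ·: jj
J/II-1 ? I-1×I-2: jj|Jj
J/II-2 ? ·: jj|Jj
J/II-3 ? I-1×I-2: jj|Jj
J/II-4 ? I-1×I-2: jj|Jj
J/III-1 un II-2×II-1: jj
J/III-2 ? II-2×II-1: jj|Jj|JJ
⇒ J over [I-1,I-2,II-1,II-2,II-3,II-4,III-1,III-2]: 37 consistent

II-1 ∈ {Bb Jj, Bb jj}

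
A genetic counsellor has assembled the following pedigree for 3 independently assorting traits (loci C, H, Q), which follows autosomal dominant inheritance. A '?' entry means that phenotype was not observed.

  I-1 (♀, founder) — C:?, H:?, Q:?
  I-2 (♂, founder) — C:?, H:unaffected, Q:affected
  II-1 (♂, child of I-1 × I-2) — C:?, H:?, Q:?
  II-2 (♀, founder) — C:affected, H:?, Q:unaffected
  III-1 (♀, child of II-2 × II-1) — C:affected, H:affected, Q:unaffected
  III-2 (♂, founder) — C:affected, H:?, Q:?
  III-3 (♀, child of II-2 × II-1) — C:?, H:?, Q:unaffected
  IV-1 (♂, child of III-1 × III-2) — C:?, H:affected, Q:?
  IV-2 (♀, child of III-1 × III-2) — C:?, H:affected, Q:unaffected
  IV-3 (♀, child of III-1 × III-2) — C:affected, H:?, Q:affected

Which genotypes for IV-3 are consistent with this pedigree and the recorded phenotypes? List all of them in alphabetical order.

C/I-1 ? ·: cc|Cc|CC
C/I-2 ? ·: cc|Cc|CC
C/II-1 ? I-1×I-2: cc|Cc|CC
C/II-2 aff ·: Cc|CC
C/III-1 aff II-2×II-1: Cc|CC
C/III-2 aff ·: Cc|CC
C/III-3 ? II-2×II-1: cc|Cc|CC
C/IV-1 ? III-1×III-2: cc|Cc|CC
C/IV-2 ? III-1×III-2: cc|Cc|CC
C/IV-3 aff III-1×III-2: Cc|CC
⇒ C over [I-1,I-2,II-1,II-2,III-1,III-2,III-3,IV-1,IV-2,IV-3]: 1853 consistent
H/I-1 ? ·: hh|Hh|HH
H/I-2 un ·: hh
H/II-1 ? I-1×I-2: hh|Hh
H/II-2 ? ·: hh|Hh|HH
H/III-1 aff II-2×II-1: Hh|HH
H/III-2 ? ·: hh|Hh|HH
H/III-3 ? II-2×II-1: hh|Hh|HH
H/IV-1 aff III-1×III-2: Hh|HH
H/IV-2 aff III-1×III-2: Hh|HH
H/IV-3 ? III-1×III-2: hh|Hh|HH
⇒ H over [I-1,I-2,II-1,II-2,III-1,III-2,III-3,IV-1,IV-2,IV-3]: 540 consistent
Q/I-1 ? ·: qq|Qq|QQ
Q/I-2 aff ·: Qq|QQ
Q/II-1 ? I-1×I-2: qq|Qq
Q/II-2 un ·: qq
Q/III-1 un II-2×II-1: qq
Q/III-2 ? ·: Qq
Q/III-3 un II-2×II-1: qq
Q/IV-1 ? III-1×III-2: qq|Qq
Q/IV-2 un III-1×III-2: qq
Q/IV-3 aff III-1×III-2: Qq
⇒ Q over [I-1,I-2,II-1,II-2,III-1,III-2,III-3,IV-1,IV-2,IV-3]: 14 consistent

IV-3 ∈ {CC HH Qq, CC Hh Qq, CC hh Qq, Cc HH Qq, Cc Hh Qq, Cc hh Qq}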